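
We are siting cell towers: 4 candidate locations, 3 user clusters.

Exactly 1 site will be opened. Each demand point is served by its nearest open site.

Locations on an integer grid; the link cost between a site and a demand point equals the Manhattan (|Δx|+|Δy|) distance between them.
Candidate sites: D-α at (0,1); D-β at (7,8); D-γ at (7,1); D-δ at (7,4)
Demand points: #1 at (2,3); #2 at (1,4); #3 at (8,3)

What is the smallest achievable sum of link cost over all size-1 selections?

14

Open {D-δ}.
  #1→D-δ 6, #2→D-δ 6, #3→D-δ 2  ⇒ total 14.
Compare {D-α}: total 18.
Compare {D-γ}: total 19.
No size-1 selection does better; minimum is 14.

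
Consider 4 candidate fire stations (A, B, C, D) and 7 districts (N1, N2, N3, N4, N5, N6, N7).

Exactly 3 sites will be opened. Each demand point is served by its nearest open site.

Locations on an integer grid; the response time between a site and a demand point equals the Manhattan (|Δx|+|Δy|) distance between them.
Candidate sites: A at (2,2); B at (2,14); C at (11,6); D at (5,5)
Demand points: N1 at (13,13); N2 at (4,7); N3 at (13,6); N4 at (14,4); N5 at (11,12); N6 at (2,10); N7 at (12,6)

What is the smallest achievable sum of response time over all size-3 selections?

Open {B, C, D}.
  N1→C 9, N2→D 3, N3→C 2, N4→C 5, N5→C 6, N6→B 4, N7→C 1  ⇒ total 30.
Compare {A, B, C}: total 34.
Compare {A, C, D}: total 34.
No size-3 selection does better; minimum is 30.

30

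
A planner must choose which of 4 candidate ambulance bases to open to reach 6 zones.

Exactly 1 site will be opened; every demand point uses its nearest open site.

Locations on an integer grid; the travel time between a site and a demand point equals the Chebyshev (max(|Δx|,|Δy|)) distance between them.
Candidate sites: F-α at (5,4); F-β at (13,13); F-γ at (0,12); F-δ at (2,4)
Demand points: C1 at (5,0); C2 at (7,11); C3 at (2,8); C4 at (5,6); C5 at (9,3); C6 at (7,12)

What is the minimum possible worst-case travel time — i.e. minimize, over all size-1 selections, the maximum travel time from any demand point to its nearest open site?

Open {F-α}.
  Farthest demand point is C6 at travel time 8 (to F-α); all others are ≤ 8.
With {F-δ} the worst case is 8.
With {F-γ} the worst case is 12.
No size-1 selection achieves below 8.

8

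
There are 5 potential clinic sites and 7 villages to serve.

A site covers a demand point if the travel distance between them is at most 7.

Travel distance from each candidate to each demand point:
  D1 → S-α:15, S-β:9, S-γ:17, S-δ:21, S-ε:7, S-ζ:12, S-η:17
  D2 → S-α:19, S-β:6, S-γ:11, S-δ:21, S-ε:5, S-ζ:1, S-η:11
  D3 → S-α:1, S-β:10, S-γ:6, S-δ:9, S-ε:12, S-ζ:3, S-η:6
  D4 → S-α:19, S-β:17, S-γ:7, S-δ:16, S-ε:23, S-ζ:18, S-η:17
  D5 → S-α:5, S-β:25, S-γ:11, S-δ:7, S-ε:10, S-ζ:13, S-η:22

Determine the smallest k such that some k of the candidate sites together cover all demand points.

3

Coverage sets (demand points within 7 of each site):
  D1: {S-ε}
  D2: {S-β, S-ε, S-ζ}
  D3: {S-α, S-γ, S-ζ, S-η}
  D4: {S-γ}
  D5: {S-α, S-δ}
No 2 sites suffice: every size-2 union leaves at least one demand point uncovered.
But {D2, D3, D5} covers everything, so the minimum is 3.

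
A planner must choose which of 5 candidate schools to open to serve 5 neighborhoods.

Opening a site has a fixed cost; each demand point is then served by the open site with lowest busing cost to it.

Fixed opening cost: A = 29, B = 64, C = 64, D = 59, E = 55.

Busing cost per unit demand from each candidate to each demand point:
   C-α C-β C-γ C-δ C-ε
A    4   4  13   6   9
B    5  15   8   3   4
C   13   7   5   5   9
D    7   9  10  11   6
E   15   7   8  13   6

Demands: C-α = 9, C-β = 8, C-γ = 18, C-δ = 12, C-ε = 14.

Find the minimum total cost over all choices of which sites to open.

Open {A, B}: assign each demand point to its cheapest open site.
  C-α→A 9×4=36, C-β→A 8×4=32, C-γ→B 18×8=144, C-δ→B 12×3=36, C-ε→B 14×4=56
  busing cost 304, fixed 93 → total 397.
Compare {A, B, C}: busing cost 250 + fixed 157 = 407.
Compare {B, C}: busing cost 283 + fixed 128 = 411.
Compare {A, C}: busing cost 344 + fixed 93 = 437.
All other subsets cost ≥ 407. Minimum total cost: 397.

397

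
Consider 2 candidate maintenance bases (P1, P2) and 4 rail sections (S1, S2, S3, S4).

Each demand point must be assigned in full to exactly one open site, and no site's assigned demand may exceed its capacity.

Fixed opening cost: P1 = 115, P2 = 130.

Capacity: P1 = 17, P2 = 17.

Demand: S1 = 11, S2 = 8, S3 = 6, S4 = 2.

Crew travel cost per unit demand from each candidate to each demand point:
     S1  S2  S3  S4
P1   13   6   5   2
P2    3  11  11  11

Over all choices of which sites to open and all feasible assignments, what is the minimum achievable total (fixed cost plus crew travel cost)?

360

Open {P1, P2}; cheapest assignment that respects the capacities:
  P1 (cap 17, load 16): S2, S3, S4 — cost 8×6 + 6×5 + 2×2 = 82
  P2 (cap 17, load 11): S1 — cost 11×3 = 33
  Shipping 115, fixed 245 → total 360.
  Any other capacity-feasible assignment to {P1, P2} ships for at least 115.
Total demand is 27 and no other set of sites has combined capacity ≥ 27, so {P1, P2} is the only feasible choice of open sites. Minimum: 360.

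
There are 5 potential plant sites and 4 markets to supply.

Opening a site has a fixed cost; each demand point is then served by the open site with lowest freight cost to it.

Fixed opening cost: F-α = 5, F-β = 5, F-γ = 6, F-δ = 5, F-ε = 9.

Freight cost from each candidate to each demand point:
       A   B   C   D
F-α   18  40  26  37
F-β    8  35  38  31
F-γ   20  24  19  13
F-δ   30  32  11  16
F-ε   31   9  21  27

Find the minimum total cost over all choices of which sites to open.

63

Open {F-β, F-δ, F-ε}: assign each demand point to its cheapest open site.
  A→F-β 8, B→F-ε 9, C→F-δ 11, D→F-δ 16
  freight cost 44, fixed 19 → total 63.
Compare {F-β, F-γ, F-δ, F-ε}: freight cost 41 + fixed 25 = 66.
Compare {F-α, F-β, F-δ, F-ε}: freight cost 44 + fixed 24 = 68.
Compare {F-β, F-γ, F-ε}: freight cost 49 + fixed 20 = 69.
All other subsets cost ≥ 66. Minimum total cost: 63.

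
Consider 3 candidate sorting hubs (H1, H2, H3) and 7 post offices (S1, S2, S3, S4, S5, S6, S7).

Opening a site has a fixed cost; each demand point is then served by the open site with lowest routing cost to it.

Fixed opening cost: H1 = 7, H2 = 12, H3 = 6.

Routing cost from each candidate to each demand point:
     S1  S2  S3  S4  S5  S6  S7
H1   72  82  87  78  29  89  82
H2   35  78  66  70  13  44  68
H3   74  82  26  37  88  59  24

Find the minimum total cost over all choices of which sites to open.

275

Open {H2, H3}: assign each demand point to its cheapest open site.
  S1→H2 35, S2→H2 78, S3→H3 26, S4→H3 37, S5→H2 13, S6→H2 44, S7→H3 24
  routing cost 257, fixed 18 → total 275.
Compare {H1, H2, H3}: routing cost 257 + fixed 25 = 282.
Compare {H1, H3}: routing cost 329 + fixed 13 = 342.
Compare {H2}: routing cost 374 + fixed 12 = 386.
All other subsets cost ≥ 282. Minimum total cost: 275.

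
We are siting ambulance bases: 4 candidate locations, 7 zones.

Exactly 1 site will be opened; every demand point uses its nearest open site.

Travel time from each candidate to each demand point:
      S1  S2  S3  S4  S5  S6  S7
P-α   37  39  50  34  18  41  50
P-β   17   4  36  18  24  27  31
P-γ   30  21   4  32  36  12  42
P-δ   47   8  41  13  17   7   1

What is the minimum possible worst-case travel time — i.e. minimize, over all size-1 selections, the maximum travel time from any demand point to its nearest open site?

Open {P-β}.
  Farthest demand point is S3 at travel time 36 (to P-β); all others are ≤ 36.
With {P-γ} the worst case is 42.
With {P-δ} the worst case is 47.
No size-1 selection achieves below 36.

36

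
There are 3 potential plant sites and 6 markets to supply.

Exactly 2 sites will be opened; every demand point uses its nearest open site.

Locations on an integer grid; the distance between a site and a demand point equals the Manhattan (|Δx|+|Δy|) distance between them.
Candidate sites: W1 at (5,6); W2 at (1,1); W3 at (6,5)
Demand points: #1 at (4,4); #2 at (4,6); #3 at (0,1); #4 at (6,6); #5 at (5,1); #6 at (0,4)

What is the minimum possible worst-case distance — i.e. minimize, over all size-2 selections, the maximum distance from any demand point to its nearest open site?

4

Open {W1, W2}.
  Farthest demand point is #5 at distance 4 (to W2); all others are ≤ 4.
With {W2, W3} the worst case is 4.
With {W1, W3} the worst case is 10.
No size-2 selection achieves below 4.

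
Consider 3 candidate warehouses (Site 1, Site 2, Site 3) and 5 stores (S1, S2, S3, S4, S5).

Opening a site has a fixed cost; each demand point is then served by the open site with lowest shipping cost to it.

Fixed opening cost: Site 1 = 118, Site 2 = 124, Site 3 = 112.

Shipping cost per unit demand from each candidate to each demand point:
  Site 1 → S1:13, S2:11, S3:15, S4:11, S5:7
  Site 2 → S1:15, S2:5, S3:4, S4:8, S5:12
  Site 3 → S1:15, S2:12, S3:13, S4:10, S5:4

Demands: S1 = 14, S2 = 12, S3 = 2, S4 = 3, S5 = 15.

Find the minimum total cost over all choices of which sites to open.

Open {Site 3}: assign each demand point to its cheapest open site.
  S1→Site 3 14×15=210, S2→Site 3 12×12=144, S3→Site 3 2×13=26, S4→Site 3 3×10=30, S5→Site 3 15×4=60
  shipping cost 470, fixed 112 → total 582.
Compare {Site 2, Site 3}: shipping cost 362 + fixed 236 = 598.
Compare {Site 1}: shipping cost 482 + fixed 118 = 600.
Compare {Site 2}: shipping cost 482 + fixed 124 = 606.
All other subsets cost ≥ 598. Minimum total cost: 582.

582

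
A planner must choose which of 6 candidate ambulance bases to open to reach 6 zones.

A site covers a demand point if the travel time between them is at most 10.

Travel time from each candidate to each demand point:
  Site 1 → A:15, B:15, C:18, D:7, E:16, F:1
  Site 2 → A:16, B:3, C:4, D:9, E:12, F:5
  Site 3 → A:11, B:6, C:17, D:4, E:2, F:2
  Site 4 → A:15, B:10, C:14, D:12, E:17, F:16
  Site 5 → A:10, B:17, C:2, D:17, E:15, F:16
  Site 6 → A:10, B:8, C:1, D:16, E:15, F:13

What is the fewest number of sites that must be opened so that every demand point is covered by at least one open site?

Coverage sets (demand points within 10 of each site):
  Site 1: {D, F}
  Site 2: {B, C, D, F}
  Site 3: {B, D, E, F}
  Site 4: {B}
  Site 5: {A, C}
  Site 6: {A, B, C}
No single site covers all 6 demand points.
But {Site 3, Site 5} covers everything, so the minimum is 2.

2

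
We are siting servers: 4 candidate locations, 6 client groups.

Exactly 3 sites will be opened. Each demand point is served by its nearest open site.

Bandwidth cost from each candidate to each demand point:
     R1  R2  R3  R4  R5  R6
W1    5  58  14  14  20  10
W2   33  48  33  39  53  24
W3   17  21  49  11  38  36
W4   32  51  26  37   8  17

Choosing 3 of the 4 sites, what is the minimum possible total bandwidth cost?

Open {W1, W3, W4}.
  R1→W1 5, R2→W3 21, R3→W1 14, R4→W3 11, R5→W4 8, R6→W1 10  ⇒ total 69.
Compare {W1, W2, W3}: total 81.
Compare {W1, W2, W4}: total 99.
No size-3 selection does better; minimum is 69.

69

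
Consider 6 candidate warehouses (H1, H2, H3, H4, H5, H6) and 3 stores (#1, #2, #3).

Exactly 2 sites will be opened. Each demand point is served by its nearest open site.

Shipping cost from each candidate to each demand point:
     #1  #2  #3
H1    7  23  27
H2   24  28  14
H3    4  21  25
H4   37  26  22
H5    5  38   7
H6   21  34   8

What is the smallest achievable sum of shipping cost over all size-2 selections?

32

Open {H3, H5}.
  #1→H3 4, #2→H3 21, #3→H5 7  ⇒ total 32.
Compare {H3, H6}: total 33.
Compare {H1, H5}: total 35.
No size-2 selection does better; minimum is 32.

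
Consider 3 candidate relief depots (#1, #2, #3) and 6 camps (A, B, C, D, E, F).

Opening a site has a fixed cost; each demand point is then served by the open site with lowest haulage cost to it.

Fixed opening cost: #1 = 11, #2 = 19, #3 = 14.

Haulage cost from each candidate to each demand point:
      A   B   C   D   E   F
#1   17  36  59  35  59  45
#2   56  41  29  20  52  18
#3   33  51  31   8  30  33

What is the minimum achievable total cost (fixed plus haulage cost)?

180

Open {#1, #3}: assign each demand point to its cheapest open site.
  A→#1 17, B→#1 36, C→#3 31, D→#3 8, E→#3 30, F→#3 33
  haulage cost 155, fixed 25 → total 180.
Compare {#1, #2, #3}: haulage cost 138 + fixed 44 = 182.
Compare {#2, #3}: haulage cost 159 + fixed 33 = 192.
Compare {#3}: haulage cost 186 + fixed 14 = 200.
All other subsets cost ≥ 182. Minimum total cost: 180.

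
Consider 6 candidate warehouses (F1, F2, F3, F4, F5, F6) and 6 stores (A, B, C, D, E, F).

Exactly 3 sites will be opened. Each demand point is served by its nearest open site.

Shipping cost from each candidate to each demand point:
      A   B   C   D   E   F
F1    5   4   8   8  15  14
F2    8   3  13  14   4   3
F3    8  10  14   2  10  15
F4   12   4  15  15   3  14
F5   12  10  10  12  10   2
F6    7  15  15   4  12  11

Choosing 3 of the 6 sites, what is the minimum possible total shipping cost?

Open {F1, F2, F3}.
  A→F1 5, B→F2 3, C→F1 8, D→F3 2, E→F2 4, F→F2 3  ⇒ total 25.
Compare {F1, F2, F6}: total 27.
Compare {F2, F3, F5}: total 29.
No size-3 selection does better; minimum is 25.

25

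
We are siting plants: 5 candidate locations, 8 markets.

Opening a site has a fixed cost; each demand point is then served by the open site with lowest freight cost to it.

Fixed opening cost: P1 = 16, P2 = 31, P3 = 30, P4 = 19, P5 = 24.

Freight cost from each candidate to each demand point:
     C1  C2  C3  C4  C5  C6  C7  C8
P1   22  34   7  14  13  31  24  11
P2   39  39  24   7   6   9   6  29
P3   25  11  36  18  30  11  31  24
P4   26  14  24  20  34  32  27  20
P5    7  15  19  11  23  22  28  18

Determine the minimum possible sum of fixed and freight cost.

Open {P1, P2, P5}: assign each demand point to its cheapest open site.
  C1→P5 7, C2→P5 15, C3→P1 7, C4→P2 7, C5→P2 6, C6→P2 9, C7→P2 6, C8→P1 11
  freight cost 68, fixed 71 → total 139.
Compare {P2, P5}: freight cost 87 + fixed 55 = 142.
Compare {P1, P2, P4}: freight cost 82 + fixed 66 = 148.
Compare {P1, P2}: freight cost 102 + fixed 47 = 149.
All other subsets cost ≥ 142. Minimum total cost: 139.

139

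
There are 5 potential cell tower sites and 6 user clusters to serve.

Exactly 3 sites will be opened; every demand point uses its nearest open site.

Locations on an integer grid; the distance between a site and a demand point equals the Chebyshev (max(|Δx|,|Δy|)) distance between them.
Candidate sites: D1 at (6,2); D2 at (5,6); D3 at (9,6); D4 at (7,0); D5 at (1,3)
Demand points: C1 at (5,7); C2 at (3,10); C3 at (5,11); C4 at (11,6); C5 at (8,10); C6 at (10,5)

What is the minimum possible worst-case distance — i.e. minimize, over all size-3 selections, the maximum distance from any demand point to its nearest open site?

5

Open {D1, D2, D3}.
  Farthest demand point is C3 at distance 5 (to D2); all others are ≤ 5.
With {D1, D2, D4} the worst case is 5.
With {D1, D2, D5} the worst case is 5.
No size-3 selection achieves below 5.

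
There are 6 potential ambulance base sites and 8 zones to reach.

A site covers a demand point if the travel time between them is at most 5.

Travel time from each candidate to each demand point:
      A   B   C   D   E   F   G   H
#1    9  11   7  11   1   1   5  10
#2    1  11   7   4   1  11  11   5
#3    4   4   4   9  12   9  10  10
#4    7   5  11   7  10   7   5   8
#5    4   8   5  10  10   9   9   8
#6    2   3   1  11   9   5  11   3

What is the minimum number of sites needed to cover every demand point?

3

Coverage sets (demand points within 5 of each site):
  #1: {E, F, G}
  #2: {A, D, E, H}
  #3: {A, B, C}
  #4: {B, G}
  #5: {A, C}
  #6: {A, B, C, F, H}
No 2 sites suffice: every size-2 union leaves at least one demand point uncovered.
But {#1, #2, #3} covers everything, so the minimum is 3.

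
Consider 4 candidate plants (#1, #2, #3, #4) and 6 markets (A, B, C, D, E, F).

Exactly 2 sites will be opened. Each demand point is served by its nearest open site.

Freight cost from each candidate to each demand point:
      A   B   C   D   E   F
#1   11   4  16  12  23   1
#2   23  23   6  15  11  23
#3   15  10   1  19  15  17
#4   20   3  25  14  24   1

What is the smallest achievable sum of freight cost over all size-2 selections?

44

Open {#1, #3}.
  A→#1 11, B→#1 4, C→#3 1, D→#1 12, E→#3 15, F→#1 1  ⇒ total 44.
Compare {#1, #2}: total 45.
Compare {#3, #4}: total 49.
No size-2 selection does better; minimum is 44.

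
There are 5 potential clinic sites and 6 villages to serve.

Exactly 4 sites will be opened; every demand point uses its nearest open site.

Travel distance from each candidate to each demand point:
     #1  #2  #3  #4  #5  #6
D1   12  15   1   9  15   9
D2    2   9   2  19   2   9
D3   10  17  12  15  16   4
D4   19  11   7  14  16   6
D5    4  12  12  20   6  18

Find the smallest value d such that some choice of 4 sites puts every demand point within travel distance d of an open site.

Open {D1, D2, D3, D4}.
  Farthest demand point is #2 at travel distance 9 (to D2); all others are ≤ 9.
With {D1, D2, D3, D5} the worst case is 9.
With {D1, D2, D4, D5} the worst case is 9.
No size-4 selection achieves below 9.

9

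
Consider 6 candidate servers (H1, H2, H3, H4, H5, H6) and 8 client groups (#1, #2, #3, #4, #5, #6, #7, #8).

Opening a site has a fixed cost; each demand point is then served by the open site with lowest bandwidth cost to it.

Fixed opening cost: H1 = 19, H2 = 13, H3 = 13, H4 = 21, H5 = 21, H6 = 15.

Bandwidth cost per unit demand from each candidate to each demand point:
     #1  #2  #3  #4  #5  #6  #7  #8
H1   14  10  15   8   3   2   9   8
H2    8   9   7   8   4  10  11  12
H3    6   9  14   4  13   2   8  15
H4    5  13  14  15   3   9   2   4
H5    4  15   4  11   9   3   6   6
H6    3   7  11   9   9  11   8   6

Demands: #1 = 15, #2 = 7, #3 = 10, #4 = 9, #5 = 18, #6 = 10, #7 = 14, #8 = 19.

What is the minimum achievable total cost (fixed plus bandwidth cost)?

Open {H3, H4, H5, H6}: assign each demand point to its cheapest open site.
  #1→H6 15×3=45, #2→H6 7×7=49, #3→H5 10×4=40, #4→H3 9×4=36, #5→H4 18×3=54, #6→H3 10×2=20, #7→H4 14×2=28, #8→H4 19×4=76
  bandwidth cost 348, fixed 70 → total 418.
Compare {H2, H3, H4, H5, H6}: bandwidth cost 348 + fixed 83 = 431.
Compare {H3, H4, H5}: bandwidth cost 377 + fixed 55 = 432.
Compare {H1, H3, H4, H5, H6}: bandwidth cost 348 + fixed 89 = 437.
All other subsets cost ≥ 431. Minimum total cost: 418.

418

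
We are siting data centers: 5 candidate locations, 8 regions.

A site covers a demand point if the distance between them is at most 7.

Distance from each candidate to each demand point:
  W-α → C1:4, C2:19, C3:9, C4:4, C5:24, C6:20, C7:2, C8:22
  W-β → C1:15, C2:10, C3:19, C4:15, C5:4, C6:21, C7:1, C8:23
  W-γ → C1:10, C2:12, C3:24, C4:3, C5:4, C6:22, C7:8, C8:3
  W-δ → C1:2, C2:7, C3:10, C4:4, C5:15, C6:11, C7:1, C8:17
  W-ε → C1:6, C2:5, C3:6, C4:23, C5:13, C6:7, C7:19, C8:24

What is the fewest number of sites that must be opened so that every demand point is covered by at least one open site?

Coverage sets (demand points within 7 of each site):
  W-α: {C1, C4, C7}
  W-β: {C5, C7}
  W-γ: {C4, C5, C8}
  W-δ: {C1, C2, C4, C7}
  W-ε: {C1, C2, C3, C6}
No 2 sites suffice: every size-2 union leaves at least one demand point uncovered.
But {W-α, W-γ, W-ε} covers everything, so the minimum is 3.

3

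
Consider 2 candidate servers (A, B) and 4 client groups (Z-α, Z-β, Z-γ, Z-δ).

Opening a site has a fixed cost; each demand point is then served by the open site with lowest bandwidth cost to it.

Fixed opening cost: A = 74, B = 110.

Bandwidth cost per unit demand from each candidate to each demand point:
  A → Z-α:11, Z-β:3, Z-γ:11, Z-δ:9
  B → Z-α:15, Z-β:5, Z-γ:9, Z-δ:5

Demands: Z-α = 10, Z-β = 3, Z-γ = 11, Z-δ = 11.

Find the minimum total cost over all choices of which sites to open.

Open {A}: assign each demand point to its cheapest open site.
  Z-α→A 10×11=110, Z-β→A 3×3=9, Z-γ→A 11×11=121, Z-δ→A 11×9=99
  bandwidth cost 339, fixed 74 → total 413.
Compare {B}: bandwidth cost 319 + fixed 110 = 429.
Compare {A, B}: bandwidth cost 273 + fixed 184 = 457.

413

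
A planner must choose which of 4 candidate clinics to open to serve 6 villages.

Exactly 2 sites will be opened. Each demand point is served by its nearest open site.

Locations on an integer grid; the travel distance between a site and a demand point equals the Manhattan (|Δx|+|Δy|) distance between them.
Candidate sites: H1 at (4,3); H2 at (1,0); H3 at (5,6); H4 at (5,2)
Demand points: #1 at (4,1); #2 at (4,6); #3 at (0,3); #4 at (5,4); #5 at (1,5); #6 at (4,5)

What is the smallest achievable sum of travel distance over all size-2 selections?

16

Open {H1, H3}.
  #1→H1 2, #2→H3 1, #3→H1 4, #4→H1 2, #5→H1 5, #6→H1 2  ⇒ total 16.
Compare {H1, H2}: total 18.
Compare {H1, H4}: total 18.
No size-2 selection does better; minimum is 16.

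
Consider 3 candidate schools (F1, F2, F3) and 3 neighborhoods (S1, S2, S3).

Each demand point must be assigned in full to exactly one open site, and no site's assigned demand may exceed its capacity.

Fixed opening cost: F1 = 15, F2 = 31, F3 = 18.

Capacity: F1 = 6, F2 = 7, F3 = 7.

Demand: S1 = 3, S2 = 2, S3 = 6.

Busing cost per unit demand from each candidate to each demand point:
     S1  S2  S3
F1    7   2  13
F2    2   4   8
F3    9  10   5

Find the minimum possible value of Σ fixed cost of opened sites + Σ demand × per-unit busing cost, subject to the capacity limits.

88

Open {F1, F3}; cheapest assignment that respects the capacities:
  F1 (cap 6, load 5): S1, S2 — cost 3×7 + 2×2 = 25
  F3 (cap 7, load 6): S3 — cost 6×5 = 30
  Shipping 55, fixed 33 → total 88.
  Any other capacity-feasible assignment to {F1, F3} ships for at least 55.
Compare {F2, F3}: its best feasible assignment gives total 93.
Compare {F1, F2, F3}: its best feasible assignment gives total 104.
Every other set of open sites that can feasibly serve all demand totals ≥ 93 even under its best assignment. Minimum: 88.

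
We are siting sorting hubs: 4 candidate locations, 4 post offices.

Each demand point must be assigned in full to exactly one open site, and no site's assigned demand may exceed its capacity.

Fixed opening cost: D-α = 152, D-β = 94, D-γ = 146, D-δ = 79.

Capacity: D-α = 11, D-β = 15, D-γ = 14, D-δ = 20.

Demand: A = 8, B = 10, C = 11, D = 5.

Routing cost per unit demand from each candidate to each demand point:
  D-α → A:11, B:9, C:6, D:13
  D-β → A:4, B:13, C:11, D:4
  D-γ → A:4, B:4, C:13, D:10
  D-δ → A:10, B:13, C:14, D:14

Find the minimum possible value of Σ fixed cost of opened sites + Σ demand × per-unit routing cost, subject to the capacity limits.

Open {D-α, D-β, D-γ}; cheapest assignment that respects the capacities:
  D-α (cap 11, load 11): C — cost 11×6 = 66
  D-β (cap 15, load 13): A, D — cost 8×4 + 5×4 = 52
  D-γ (cap 14, load 10): B — cost 10×4 = 40
  Shipping 158, fixed 392 → total 550.
  Any other capacity-feasible assignment to {D-α, D-β, D-γ} ships for at least 158.
Compare {D-β, D-δ}: its best feasible assignment gives total 557.
Compare {D-β, D-γ, D-δ}: its best feasible assignment gives total 565.
Every other set of open sites that can feasibly serve all demand totals ≥ 557 even under its best assignment. Minimum: 550.

550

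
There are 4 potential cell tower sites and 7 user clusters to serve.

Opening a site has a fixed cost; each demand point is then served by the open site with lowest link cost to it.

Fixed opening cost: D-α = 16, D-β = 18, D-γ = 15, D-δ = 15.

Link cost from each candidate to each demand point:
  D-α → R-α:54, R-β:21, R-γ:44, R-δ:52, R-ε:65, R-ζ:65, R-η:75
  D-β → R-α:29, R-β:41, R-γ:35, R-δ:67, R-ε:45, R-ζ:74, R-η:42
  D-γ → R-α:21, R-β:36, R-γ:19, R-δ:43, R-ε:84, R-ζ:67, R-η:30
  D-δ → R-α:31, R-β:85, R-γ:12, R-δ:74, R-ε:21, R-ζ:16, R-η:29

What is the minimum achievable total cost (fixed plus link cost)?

Open {D-γ, D-δ}: assign each demand point to its cheapest open site.
  R-α→D-γ 21, R-β→D-γ 36, R-γ→D-δ 12, R-δ→D-γ 43, R-ε→D-δ 21, R-ζ→D-δ 16, R-η→D-δ 29
  link cost 178, fixed 30 → total 208.
Compare {D-α, D-γ, D-δ}: link cost 163 + fixed 46 = 209.
Compare {D-α, D-δ}: link cost 182 + fixed 31 = 213.
Compare {D-β, D-γ, D-δ}: link cost 178 + fixed 48 = 226.
All other subsets cost ≥ 209. Minimum total cost: 208.

208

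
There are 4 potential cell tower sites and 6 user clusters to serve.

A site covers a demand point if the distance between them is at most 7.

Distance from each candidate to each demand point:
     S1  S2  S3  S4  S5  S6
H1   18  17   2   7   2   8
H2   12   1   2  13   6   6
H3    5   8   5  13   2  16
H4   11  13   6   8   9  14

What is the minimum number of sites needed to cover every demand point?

Coverage sets (demand points within 7 of each site):
  H1: {S3, S4, S5}
  H2: {S2, S3, S5, S6}
  H3: {S1, S3, S5}
  H4: {S3}
No 2 sites suffice: every size-2 union leaves at least one demand point uncovered.
But {H1, H2, H3} covers everything, so the minimum is 3.

3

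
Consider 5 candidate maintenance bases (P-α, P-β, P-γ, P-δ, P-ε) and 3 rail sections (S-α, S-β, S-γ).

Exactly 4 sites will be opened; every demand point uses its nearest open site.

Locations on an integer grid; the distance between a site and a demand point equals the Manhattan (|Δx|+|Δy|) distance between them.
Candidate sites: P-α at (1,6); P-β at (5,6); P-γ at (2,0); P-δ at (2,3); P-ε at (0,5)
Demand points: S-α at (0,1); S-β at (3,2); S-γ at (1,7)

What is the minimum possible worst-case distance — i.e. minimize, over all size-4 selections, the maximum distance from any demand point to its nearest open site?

3

Open {P-α, P-β, P-γ, P-δ}.
  Farthest demand point is S-α at distance 3 (to P-γ); all others are ≤ 3.
With {P-α, P-β, P-γ, P-ε} the worst case is 3.
With {P-α, P-γ, P-δ, P-ε} the worst case is 3.
No size-4 selection achieves below 3.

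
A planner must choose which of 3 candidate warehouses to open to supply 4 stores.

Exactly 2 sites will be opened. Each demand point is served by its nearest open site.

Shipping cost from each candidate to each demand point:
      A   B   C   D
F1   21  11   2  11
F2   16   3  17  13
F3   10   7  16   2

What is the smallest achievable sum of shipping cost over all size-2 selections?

21

Open {F1, F3}.
  A→F3 10, B→F3 7, C→F1 2, D→F3 2  ⇒ total 21.
Compare {F2, F3}: total 31.
Compare {F1, F2}: total 32.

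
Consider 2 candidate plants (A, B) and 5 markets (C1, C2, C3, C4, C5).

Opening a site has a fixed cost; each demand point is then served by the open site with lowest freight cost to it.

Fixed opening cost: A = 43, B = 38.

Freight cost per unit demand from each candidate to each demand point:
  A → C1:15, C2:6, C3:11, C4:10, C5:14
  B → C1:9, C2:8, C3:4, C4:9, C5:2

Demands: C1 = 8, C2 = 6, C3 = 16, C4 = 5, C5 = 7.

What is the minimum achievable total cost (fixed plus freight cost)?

281

Open {B}: assign each demand point to its cheapest open site.
  C1→B 8×9=72, C2→B 6×8=48, C3→B 16×4=64, C4→B 5×9=45, C5→B 7×2=14
  freight cost 243, fixed 38 → total 281.
Compare {A, B}: freight cost 231 + fixed 81 = 312.
Compare {A}: freight cost 480 + fixed 43 = 523.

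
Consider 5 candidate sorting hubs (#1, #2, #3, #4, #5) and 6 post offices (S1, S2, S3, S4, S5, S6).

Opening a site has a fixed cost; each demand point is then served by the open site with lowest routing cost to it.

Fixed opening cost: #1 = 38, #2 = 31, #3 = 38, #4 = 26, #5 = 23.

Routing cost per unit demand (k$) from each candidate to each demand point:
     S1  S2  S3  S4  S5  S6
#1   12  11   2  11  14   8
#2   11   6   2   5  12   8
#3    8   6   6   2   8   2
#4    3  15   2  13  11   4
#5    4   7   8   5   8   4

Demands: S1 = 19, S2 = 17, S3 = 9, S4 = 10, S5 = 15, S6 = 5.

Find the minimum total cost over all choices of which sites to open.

Open {#3, #4}: assign each demand point to its cheapest open site.
  S1→#4 19×3=57, S2→#3 17×6=102, S3→#4 9×2=18, S4→#3 10×2=20, S5→#3 15×8=120, S6→#3 5×2=10
  routing cost 327, fixed 64 → total 391.
Compare {#3, #4, #5}: routing cost 327 + fixed 87 = 414.
Compare {#2, #3, #4}: routing cost 327 + fixed 95 = 422.
Compare {#1, #3, #4}: routing cost 327 + fixed 102 = 429.
All other subsets cost ≥ 414. Minimum total cost: 391.

391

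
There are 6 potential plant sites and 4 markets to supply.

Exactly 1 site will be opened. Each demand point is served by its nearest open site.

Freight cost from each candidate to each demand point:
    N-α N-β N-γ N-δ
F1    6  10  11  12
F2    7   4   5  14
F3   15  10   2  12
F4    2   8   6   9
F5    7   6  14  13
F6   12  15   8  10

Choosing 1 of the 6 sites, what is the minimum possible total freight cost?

Open {F4}.
  N-α→F4 2, N-β→F4 8, N-γ→F4 6, N-δ→F4 9  ⇒ total 25.
Compare {F2}: total 30.
Compare {F1}: total 39.
No size-1 selection does better; minimum is 25.

25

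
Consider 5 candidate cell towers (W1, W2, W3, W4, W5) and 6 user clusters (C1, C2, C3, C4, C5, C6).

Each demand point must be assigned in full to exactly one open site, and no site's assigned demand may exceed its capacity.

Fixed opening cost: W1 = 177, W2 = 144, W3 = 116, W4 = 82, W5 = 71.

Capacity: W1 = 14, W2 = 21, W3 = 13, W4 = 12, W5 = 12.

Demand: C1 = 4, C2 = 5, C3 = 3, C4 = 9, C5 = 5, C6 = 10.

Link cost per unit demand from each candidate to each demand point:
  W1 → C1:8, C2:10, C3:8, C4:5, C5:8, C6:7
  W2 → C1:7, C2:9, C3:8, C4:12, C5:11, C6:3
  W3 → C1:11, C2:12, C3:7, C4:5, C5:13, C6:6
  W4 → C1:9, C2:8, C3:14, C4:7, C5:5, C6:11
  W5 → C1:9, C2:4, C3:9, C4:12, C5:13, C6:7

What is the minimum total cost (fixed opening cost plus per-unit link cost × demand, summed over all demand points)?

Open {W2, W4, W5}; cheapest assignment that respects the capacities:
  W2 (cap 21, load 19): C1, C5, C6 — cost 4×7 + 5×11 + 10×3 = 113
  W4 (cap 12, load 9): C4 — cost 9×7 = 63
  W5 (cap 12, load 8): C2, C3 — cost 5×4 + 3×9 = 47
  Shipping 223, fixed 297 → total 520.
  Any other capacity-feasible assignment to {W2, W4, W5} ships for at least 223.
Compare {W2, W3, W5}: its best feasible assignment gives total 530.
Compare {W2, W3, W4}: its best feasible assignment gives total 531.
Every other set of open sites that can feasibly serve all demand totals ≥ 530 even under its best assignment. Minimum: 520.

520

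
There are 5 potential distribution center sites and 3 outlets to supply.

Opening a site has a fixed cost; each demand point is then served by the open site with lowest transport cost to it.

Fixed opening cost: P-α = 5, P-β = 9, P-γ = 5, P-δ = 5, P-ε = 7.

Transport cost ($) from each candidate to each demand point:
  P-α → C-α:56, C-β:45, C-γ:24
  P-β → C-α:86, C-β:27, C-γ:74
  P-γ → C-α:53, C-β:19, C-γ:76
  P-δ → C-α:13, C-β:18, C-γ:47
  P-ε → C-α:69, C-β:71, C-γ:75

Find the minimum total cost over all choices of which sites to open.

65

Open {P-α, P-δ}: assign each demand point to its cheapest open site.
  C-α→P-δ 13, C-β→P-δ 18, C-γ→P-α 24
  transport cost 55, fixed 10 → total 65.
Compare {P-α, P-γ, P-δ}: transport cost 55 + fixed 15 = 70.
Compare {P-α, P-δ, P-ε}: transport cost 55 + fixed 17 = 72.
Compare {P-α, P-β, P-δ}: transport cost 55 + fixed 19 = 74.
All other subsets cost ≥ 70. Minimum total cost: 65.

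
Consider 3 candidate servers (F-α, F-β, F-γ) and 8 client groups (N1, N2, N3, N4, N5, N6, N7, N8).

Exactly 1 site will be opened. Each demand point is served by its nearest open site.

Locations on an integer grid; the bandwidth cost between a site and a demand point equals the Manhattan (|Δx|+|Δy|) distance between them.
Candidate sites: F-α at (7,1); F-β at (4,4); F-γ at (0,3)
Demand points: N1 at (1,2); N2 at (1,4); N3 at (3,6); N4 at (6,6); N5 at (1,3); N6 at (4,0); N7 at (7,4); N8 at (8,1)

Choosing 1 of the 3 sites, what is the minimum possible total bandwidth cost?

Open {F-β}.
  N1→F-β 5, N2→F-β 3, N3→F-β 3, N4→F-β 4, N5→F-β 4, N6→F-β 4, N7→F-β 3, N8→F-β 7  ⇒ total 33.
Compare {F-γ}: total 45.
Compare {F-α}: total 47.

33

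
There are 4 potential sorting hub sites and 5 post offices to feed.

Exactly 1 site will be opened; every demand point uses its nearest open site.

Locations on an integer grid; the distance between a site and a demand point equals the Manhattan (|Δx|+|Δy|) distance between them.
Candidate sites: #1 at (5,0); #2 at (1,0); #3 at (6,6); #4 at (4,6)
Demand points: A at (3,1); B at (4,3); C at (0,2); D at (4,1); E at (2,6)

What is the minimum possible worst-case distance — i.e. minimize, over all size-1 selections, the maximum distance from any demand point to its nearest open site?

7

Open {#2}.
  Farthest demand point is E at distance 7 (to #2); all others are ≤ 7.
With {#4} the worst case is 8.
With {#1} the worst case is 9.
No size-1 selection achieves below 7.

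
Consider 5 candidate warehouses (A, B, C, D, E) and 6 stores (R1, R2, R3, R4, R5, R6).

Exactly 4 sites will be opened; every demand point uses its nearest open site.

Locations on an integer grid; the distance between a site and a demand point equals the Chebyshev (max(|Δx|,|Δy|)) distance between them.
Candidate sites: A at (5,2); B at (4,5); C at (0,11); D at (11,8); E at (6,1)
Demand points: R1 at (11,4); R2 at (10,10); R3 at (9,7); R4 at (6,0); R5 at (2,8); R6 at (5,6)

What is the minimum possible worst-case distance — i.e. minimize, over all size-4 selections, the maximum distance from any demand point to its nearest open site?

Open {A, B, C, D}.
  Farthest demand point is R1 at distance 4 (to D); all others are ≤ 4.
With {A, B, D, E} the worst case is 4.
With {A, C, D, E} the worst case is 4.
No size-4 selection achieves below 4.

4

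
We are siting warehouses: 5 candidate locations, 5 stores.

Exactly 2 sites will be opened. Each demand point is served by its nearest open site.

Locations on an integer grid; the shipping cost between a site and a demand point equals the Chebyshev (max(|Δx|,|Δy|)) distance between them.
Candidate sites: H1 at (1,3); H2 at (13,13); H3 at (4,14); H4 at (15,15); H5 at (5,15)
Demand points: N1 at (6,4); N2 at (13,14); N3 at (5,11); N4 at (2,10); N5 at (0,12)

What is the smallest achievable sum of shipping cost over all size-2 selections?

21

Open {H2, H3}.
  N1→H2 9, N2→H2 1, N3→H3 3, N4→H3 4, N5→H3 4  ⇒ total 21.
Compare {H3, H4}: total 23.
Compare {H2, H5}: total 24.
No size-2 selection does better; minimum is 21.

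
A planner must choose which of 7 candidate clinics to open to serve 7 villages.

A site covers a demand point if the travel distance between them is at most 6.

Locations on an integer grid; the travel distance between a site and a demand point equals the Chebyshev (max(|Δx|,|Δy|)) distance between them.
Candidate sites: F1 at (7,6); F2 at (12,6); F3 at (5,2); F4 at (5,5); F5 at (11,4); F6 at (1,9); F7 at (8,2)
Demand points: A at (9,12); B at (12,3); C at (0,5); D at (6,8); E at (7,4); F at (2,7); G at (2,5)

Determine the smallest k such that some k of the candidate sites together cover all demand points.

2

Coverage sets (demand points within 6 of each site):
  F1: {A, B, D, E, F, G}
  F2: {A, B, D, E}
  F3: {C, D, E, F, G}
  F4: {C, D, E, F, G}
  F5: {B, D, E}
  F6: {C, D, E, F, G}
  F7: {B, D, E, F, G}
No single site covers all 7 demand points.
But {F1, F3} covers everything, so the minimum is 2.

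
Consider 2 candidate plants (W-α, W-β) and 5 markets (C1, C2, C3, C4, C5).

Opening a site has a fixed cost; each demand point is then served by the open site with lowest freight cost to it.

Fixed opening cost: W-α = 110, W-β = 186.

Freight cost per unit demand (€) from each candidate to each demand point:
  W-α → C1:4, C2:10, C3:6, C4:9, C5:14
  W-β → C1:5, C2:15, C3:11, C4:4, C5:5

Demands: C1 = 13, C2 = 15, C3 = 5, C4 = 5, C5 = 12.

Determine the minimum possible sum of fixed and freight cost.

555

Open {W-α}: assign each demand point to its cheapest open site.
  C1→W-α 13×4=52, C2→W-α 15×10=150, C3→W-α 5×6=30, C4→W-α 5×9=45, C5→W-α 12×14=168
  freight cost 445, fixed 110 → total 555.
Compare {W-α, W-β}: freight cost 312 + fixed 296 = 608.
Compare {W-β}: freight cost 425 + fixed 186 = 611.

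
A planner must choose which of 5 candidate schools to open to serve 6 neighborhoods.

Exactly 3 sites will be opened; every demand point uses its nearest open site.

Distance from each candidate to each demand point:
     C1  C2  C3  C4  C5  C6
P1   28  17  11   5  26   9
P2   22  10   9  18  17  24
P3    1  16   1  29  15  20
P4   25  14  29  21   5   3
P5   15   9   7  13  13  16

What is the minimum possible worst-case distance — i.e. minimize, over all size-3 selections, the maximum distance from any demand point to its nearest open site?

13

Open {P1, P3, P5}.
  Farthest demand point is C5 at distance 13 (to P5); all others are ≤ 13.
With {P3, P4, P5} the worst case is 13.
With {P1, P3, P4} the worst case is 14.
No size-3 selection achieves below 13.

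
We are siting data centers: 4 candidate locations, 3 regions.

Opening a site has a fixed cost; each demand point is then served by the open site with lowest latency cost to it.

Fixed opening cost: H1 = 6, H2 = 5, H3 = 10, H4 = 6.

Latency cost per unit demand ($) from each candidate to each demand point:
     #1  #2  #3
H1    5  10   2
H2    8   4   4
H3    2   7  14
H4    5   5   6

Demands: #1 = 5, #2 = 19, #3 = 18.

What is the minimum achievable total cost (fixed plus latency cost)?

143

Open {H1, H2, H3}: assign each demand point to its cheapest open site.
  #1→H3 5×2=10, #2→H2 19×4=76, #3→H1 18×2=36
  latency cost 122, fixed 21 → total 143.
Compare {H1, H2}: latency cost 137 + fixed 11 = 148.
Compare {H1, H2, H3, H4}: latency cost 122 + fixed 27 = 149.
Compare {H1, H2, H4}: latency cost 137 + fixed 17 = 154.
All other subsets cost ≥ 148. Minimum total cost: 143.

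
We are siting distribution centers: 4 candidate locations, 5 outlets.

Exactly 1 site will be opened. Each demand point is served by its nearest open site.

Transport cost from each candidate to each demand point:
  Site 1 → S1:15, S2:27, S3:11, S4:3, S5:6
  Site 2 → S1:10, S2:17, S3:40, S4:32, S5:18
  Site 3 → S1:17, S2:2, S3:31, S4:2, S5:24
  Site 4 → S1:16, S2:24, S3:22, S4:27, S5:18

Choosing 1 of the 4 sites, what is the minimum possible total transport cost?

62

Open {Site 1}.
  S1→Site 1 15, S2→Site 1 27, S3→Site 1 11, S4→Site 1 3, S5→Site 1 6  ⇒ total 62.
Compare {Site 3}: total 76.
Compare {Site 4}: total 107.
No size-1 selection does better; minimum is 62.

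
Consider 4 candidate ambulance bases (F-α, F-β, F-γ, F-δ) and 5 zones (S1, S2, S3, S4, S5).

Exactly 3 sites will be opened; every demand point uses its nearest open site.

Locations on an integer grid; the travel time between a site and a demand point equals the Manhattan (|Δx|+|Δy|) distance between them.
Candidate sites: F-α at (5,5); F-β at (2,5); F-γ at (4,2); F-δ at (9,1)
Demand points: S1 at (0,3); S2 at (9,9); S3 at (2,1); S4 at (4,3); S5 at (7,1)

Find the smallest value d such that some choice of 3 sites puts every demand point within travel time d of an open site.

Open {F-α, F-β, F-γ}.
  Farthest demand point is S2 at travel time 8 (to F-α); all others are ≤ 8.
With {F-α, F-β, F-δ} the worst case is 8.
With {F-α, F-γ, F-δ} the worst case is 8.
No size-3 selection achieves below 8.

8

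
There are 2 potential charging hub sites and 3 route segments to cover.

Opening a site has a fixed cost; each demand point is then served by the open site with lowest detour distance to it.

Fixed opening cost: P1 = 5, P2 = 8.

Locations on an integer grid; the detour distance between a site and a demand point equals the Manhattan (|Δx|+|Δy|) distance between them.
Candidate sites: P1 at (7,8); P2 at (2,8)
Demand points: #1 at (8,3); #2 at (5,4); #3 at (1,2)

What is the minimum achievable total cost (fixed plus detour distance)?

Open {P1}: assign each demand point to its cheapest open site.
  #1→P1 6, #2→P1 6, #3→P1 12
  detour distance 24, fixed 5 → total 29.
Compare {P1, P2}: detour distance 19 + fixed 13 = 32.
Compare {P2}: detour distance 25 + fixed 8 = 33.

29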